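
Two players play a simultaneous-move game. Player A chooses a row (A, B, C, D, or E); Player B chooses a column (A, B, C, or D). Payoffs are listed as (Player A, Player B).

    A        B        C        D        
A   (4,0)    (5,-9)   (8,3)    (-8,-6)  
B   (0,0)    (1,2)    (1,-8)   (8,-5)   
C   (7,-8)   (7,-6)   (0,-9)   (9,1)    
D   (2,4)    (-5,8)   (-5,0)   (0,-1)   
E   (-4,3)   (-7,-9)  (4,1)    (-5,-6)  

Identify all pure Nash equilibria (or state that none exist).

Check mutual best responses: a cell is a NE iff neither player can gain by unilaterally deviating.
Player A's best responses — vs A: C (payoff 7); vs B: C (payoff 7); vs C: A (payoff 8); vs D: C (payoff 9).
Player B's best responses — vs A: C (payoff 3); vs B: B (payoff 2); vs C: D (payoff 1); vs D: B (payoff 8); vs E: A (payoff 3).
Mutual best responses occur at (A, C) and (C, D); at each, neither player gains by switching.

(A, C) and (C, D)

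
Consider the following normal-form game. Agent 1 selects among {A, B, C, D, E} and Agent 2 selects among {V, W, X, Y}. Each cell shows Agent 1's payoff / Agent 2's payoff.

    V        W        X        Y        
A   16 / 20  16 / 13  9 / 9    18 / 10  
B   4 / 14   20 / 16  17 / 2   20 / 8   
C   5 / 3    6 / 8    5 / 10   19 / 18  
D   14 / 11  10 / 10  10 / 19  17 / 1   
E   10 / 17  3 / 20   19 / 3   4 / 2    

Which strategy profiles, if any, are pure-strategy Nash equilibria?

Check mutual best responses: a cell is a NE iff neither player can gain by unilaterally deviating.
Agent 1's best responses — vs V: A (payoff 16); vs W: B (payoff 20); vs X: E (payoff 19); vs Y: B (payoff 20).
Agent 2's best responses — vs A: V (payoff 20); vs B: W (payoff 16); vs C: Y (payoff 18); vs D: X (payoff 19); vs E: W (payoff 20).
Mutual best responses occur at (A, V) and (B, W); at each, neither player gains by switching.

(A, V) and (B, W)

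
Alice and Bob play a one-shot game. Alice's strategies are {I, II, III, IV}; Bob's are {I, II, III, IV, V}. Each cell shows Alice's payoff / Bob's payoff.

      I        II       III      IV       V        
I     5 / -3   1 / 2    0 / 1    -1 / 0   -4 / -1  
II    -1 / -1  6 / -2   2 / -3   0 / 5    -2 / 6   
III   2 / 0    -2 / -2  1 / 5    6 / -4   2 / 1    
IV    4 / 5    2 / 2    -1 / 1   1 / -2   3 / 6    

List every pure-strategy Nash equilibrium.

(IV, V)

Find each player's best response to every opponent strategy; NE are the intersections.
Alice's best responses — vs I: I (payoff 5); vs II: II (payoff 6); vs III: II (payoff 2); vs IV: III (payoff 6); vs V: IV (payoff 3).
Bob's best responses — vs I: II (payoff 2); vs II: V (payoff 6); vs III: III (payoff 5); vs IV: V (payoff 6).
The only mutual best response is (IV, V); neither player gains by switching there.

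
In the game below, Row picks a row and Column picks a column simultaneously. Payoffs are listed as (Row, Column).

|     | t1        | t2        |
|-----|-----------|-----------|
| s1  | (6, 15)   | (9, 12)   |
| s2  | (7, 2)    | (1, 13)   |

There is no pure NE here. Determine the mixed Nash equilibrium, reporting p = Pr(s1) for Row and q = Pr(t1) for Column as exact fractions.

Each player's mixing probability is pinned down by making the *other* player indifferent.
Column indifferent between t1 and t2: p·15 + (1−p)·2 = p·12 + (1−p)·13 ⟹ 2 + 13p = 13 + (-1)p ⟹ p = 11/14.
Row indifferent between s1 and s2: q·6 + (1−q)·9 = q·7 + (1−q)·1 ⟹ 9 + (-3)q = 1 + 6q ⟹ q = 8/9.

p = 11/14, q = 8/9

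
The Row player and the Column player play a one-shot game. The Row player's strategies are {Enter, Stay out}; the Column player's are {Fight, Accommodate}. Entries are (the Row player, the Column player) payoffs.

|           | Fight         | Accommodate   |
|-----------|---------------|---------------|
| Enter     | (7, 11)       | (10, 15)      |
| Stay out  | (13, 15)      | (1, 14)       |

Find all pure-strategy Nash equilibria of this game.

Check mutual best responses: a cell is a NE iff neither player can gain by unilaterally deviating.
The Row player's best responses — vs Fight: Stay out (payoff 13); vs Accommodate: Enter (payoff 10).
The Column player's best responses — vs Enter: Accommodate (payoff 15); vs Stay out: Fight (payoff 15).
Mutual best responses occur at (Enter, Accommodate) and (Stay out, Fight); at each, neither player gains by switching.

(Enter, Accommodate) and (Stay out, Fight)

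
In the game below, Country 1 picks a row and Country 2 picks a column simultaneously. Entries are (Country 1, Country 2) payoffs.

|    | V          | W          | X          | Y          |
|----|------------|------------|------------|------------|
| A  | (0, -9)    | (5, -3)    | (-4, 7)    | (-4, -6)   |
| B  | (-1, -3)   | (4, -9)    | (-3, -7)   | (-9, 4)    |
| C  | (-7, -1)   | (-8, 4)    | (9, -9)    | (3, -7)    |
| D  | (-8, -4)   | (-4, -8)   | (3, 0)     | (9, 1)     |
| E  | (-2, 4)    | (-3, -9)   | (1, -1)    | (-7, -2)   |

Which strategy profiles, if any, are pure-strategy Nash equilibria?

(D, Y)

Find each player's best response to every opponent strategy; NE are the intersections.
Country 1's best responses — vs V: A (payoff 0); vs W: A (payoff 5); vs X: C (payoff 9); vs Y: D (payoff 9).
Country 2's best responses — vs A: X (payoff 7); vs B: Y (payoff 4); vs C: W (payoff 4); vs D: Y (payoff 1); vs E: V (payoff 4).
The only mutual best response is (D, Y); neither player gains by switching there.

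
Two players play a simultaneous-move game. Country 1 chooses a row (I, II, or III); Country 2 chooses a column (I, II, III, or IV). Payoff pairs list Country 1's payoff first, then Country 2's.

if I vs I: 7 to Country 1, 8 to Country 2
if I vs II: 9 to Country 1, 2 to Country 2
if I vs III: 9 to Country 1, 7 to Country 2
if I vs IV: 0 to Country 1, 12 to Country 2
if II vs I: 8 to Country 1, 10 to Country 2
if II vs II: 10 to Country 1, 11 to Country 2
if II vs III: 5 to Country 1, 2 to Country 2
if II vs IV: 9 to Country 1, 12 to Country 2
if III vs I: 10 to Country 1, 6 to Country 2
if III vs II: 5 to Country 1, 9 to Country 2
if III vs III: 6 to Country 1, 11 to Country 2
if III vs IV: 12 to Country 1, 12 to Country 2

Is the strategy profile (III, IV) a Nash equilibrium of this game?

Yes

Holding Country 2 at IV: Country 1 gets 12 from III, versus 0 from I, 9 from II. No profitable deviation for Country 1.
Holding Country 1 at III: Country 2 gets 12 from IV, versus 6 from I, 9 from II, 11 from III. No profitable deviation for Country 2 either.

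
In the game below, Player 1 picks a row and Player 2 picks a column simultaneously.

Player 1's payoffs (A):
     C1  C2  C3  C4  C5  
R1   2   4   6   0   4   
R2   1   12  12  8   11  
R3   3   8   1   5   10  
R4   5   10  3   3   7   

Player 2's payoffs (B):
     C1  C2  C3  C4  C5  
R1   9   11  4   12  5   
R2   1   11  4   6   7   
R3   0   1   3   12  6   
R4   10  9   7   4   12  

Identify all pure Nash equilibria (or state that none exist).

Check mutual best responses: a cell is a NE iff neither player can gain by unilaterally deviating.
Player 1's best responses — vs C1: R4 (payoff 5); vs C2: R2 (payoff 12); vs C3: R2 (payoff 12); vs C4: R2 (payoff 8); vs C5: R2 (payoff 11).
Player 2's best responses — vs R1: C4 (payoff 12); vs R2: C2 (payoff 11); vs R3: C4 (payoff 12); vs R4: C5 (payoff 12).
The only mutual best response is (R2, C2); neither player gains by switching there.

(R2, C2)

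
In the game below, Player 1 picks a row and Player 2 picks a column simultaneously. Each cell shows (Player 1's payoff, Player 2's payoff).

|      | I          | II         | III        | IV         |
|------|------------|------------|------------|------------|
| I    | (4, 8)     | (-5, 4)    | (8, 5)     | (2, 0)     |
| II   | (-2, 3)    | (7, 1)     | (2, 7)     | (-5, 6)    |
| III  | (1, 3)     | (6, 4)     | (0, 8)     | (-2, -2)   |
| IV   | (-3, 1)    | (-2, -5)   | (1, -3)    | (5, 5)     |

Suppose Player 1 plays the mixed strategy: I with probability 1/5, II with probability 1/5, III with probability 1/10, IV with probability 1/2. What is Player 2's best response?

IV

Player 2's best reply maximizes expected payoff against the mix.
I: (1/5)·8 + (1/5)·3 + (1/10)·3 + (1/2)·1 = 3
II: (1/5)·4 + (1/5)·1 + (1/10)·4 + (1/2)·(-5) = -11/10
III: (1/5)·5 + (1/5)·7 + (1/10)·8 + (1/2)·(-3) = 17/10
IV: (1/5)·0 + (1/5)·6 + (1/10)·(-2) + (1/2)·5 = 7/2
Highest expected payoff is 7/2, from IV.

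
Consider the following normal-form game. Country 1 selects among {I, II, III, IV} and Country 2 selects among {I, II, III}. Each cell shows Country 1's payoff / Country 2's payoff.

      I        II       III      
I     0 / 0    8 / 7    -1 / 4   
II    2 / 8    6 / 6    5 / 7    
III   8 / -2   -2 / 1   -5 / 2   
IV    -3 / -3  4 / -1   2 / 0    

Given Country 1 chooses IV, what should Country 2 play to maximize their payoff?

With Country 1 fixed at IV, Country 2's payoffs are: I → -3, II → -1, III → 0.
The maximum is 0, achieved by III.

III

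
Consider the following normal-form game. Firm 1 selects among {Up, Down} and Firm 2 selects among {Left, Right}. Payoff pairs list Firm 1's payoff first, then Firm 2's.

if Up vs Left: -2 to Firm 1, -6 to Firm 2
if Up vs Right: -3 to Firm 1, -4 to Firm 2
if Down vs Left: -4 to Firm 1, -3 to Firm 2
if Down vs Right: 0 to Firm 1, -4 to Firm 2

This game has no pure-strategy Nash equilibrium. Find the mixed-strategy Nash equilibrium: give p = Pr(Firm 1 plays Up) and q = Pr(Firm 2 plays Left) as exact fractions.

p = 1/3, q = 3/5

In a mixed NE each player is indifferent between their pure strategies, so the opponent's mix sets the indifference.
Firm 2 indifferent between Left and Right: p·(-6) + (1−p)·(-3) = p·(-4) + (1−p)·(-4) ⟹ (-3) + (-3)p = (-4) + 0p ⟹ p = 1/3.
Firm 1 indifferent between Up and Down: q·(-2) + (1−q)·(-3) = q·(-4) + (1−q)·0 ⟹ (-3) + 1q = 0 + (-4)q ⟹ q = 3/5.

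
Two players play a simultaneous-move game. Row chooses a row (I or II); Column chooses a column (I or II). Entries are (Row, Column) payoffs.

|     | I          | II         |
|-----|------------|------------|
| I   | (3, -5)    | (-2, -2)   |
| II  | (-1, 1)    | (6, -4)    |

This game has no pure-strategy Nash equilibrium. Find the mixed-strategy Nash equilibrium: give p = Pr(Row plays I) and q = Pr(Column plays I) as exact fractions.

In a mixed NE each player is indifferent between their pure strategies, so the opponent's mix sets the indifference.
Column indifferent between I and II: p·(-5) + (1−p)·1 = p·(-2) + (1−p)·(-4) ⟹ 1 + (-6)p = (-4) + 2p ⟹ p = 5/8.
Row indifferent between I and II: q·3 + (1−q)·(-2) = q·(-1) + (1−q)·6 ⟹ (-2) + 5q = 6 + (-7)q ⟹ q = 2/3.

p = 5/8, q = 2/3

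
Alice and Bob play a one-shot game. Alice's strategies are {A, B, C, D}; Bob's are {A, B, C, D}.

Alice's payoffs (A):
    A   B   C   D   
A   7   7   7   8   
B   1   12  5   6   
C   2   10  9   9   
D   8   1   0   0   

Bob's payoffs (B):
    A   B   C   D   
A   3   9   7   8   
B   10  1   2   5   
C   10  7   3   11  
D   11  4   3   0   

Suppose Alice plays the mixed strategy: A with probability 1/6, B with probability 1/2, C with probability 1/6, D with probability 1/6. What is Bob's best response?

Bob's best reply maximizes expected payoff against the mix.
A: (1/6)·3 + (1/2)·10 + (1/6)·10 + (1/6)·11 = 9
B: (1/6)·9 + (1/2)·1 + (1/6)·7 + (1/6)·4 = 23/6
C: (1/6)·7 + (1/2)·2 + (1/6)·3 + (1/6)·3 = 19/6
D: (1/6)·8 + (1/2)·5 + (1/6)·11 + (1/6)·0 = 17/3
Highest expected payoff is 9, from A.

A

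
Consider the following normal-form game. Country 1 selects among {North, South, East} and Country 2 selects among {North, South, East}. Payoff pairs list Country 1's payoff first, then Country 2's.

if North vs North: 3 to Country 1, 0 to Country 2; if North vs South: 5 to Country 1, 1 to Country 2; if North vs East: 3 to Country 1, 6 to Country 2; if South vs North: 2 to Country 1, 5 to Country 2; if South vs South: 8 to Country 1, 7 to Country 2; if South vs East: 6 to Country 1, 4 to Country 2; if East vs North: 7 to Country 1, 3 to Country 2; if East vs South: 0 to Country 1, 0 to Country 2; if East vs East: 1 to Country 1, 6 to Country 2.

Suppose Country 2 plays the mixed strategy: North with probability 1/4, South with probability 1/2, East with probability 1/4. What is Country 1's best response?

Country 1's best reply maximizes expected payoff against the mix.
North: (1/4)·3 + (1/2)·5 + (1/4)·3 = 4
South: (1/4)·2 + (1/2)·8 + (1/4)·6 = 6
East: (1/4)·7 + (1/2)·0 + (1/4)·1 = 2
Highest expected payoff is 6, from South.

South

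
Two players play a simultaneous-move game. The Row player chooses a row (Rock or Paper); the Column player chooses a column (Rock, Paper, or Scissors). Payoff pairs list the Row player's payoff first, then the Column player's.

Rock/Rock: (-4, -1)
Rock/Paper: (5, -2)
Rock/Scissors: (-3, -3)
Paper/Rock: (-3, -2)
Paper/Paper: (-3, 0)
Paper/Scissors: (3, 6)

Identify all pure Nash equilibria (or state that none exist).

Find each player's best response to every opponent strategy; NE are the intersections.
The Row player's best responses — vs Rock: Paper (payoff -3); vs Paper: Rock (payoff 5); vs Scissors: Paper (payoff 3).
The Column player's best responses — vs Rock: Rock (payoff -1); vs Paper: Scissors (payoff 6).
The only mutual best response is (Paper, Scissors); neither player gains by switching there.

(Paper, Scissors)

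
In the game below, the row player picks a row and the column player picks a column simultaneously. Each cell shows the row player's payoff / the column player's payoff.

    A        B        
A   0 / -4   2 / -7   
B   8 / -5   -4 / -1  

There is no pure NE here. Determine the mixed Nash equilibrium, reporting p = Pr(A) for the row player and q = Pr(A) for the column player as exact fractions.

p = 4/7, q = 3/7

In a mixed NE each player is indifferent between their pure strategies, so the opponent's mix sets the indifference.
The column player indifferent between A and B: p·(-4) + (1−p)·(-5) = p·(-7) + (1−p)·(-1) ⟹ (-5) + 1p = (-1) + (-6)p ⟹ p = 4/7.
The row player indifferent between A and B: q·0 + (1−q)·2 = q·8 + (1−q)·(-4) ⟹ 2 + (-2)q = (-4) + 12q ⟹ q = 3/7.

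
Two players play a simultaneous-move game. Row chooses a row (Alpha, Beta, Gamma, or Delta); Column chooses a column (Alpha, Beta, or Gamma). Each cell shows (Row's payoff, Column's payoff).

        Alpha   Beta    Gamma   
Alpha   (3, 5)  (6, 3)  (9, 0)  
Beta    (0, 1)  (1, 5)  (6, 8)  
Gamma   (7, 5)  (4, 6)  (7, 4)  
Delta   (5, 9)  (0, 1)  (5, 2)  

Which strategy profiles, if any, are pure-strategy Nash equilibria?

A profile is a Nash equilibrium when each player is best-responding to the other.
Row's best responses — vs Alpha: Gamma (payoff 7); vs Beta: Alpha (payoff 6); vs Gamma: Alpha (payoff 9).
Column's best responses — vs Alpha: Alpha (payoff 5); vs Beta: Gamma (payoff 8); vs Gamma: Beta (payoff 6); vs Delta: Alpha (payoff 9).
No cell has both players best-responding. For instance, Row's best reply to Gamma is Alpha, but against Alpha Column prefers Alpha over Gamma.

None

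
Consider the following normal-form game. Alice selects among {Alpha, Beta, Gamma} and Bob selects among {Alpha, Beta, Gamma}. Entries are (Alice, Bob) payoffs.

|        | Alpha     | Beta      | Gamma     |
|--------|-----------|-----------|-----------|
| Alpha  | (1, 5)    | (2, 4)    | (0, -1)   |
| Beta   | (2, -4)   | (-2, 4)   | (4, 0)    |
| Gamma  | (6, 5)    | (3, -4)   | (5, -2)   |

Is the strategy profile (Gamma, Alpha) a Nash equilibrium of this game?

Holding Bob at Alpha: Alice gets 6 from Gamma, versus 1 from Alpha, 2 from Beta. No profitable deviation for Alice.
Holding Alice at Gamma: Bob gets 5 from Alpha, versus -4 from Beta, -2 from Gamma. No profitable deviation for Bob either.

Yes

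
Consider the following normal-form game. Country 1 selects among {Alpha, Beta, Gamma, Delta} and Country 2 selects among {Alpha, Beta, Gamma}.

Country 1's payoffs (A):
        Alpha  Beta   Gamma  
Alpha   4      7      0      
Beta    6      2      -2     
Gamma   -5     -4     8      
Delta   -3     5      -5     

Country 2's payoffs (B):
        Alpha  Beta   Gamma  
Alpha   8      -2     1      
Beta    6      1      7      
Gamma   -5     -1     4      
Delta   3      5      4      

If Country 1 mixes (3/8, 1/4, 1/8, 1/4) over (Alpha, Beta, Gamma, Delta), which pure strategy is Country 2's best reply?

Alpha

Country 2's best reply maximizes expected payoff against the mix.
Alpha: (3/8)·8 + (1/4)·6 + (1/8)·(-5) + (1/4)·3 = 37/8
Beta: (3/8)·(-2) + (1/4)·1 + (1/8)·(-1) + (1/4)·5 = 5/8
Gamma: (3/8)·1 + (1/4)·7 + (1/8)·4 + (1/4)·4 = 29/8
Highest expected payoff is 37/8, from Alpha.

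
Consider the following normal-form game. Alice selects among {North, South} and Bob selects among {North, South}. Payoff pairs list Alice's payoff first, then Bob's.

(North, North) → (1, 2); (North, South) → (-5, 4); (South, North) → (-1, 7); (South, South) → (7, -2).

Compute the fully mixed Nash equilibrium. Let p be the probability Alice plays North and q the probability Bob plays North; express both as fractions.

p = 9/11, q = 6/7

In a mixed NE each player is indifferent between their pure strategies, so the opponent's mix sets the indifference.
Bob indifferent between North and South: p·2 + (1−p)·7 = p·4 + (1−p)·(-2) ⟹ 7 + (-5)p = (-2) + 6p ⟹ p = 9/11.
Alice indifferent between North and South: q·1 + (1−q)·(-5) = q·(-1) + (1−q)·7 ⟹ (-5) + 6q = 7 + (-8)q ⟹ q = 6/7.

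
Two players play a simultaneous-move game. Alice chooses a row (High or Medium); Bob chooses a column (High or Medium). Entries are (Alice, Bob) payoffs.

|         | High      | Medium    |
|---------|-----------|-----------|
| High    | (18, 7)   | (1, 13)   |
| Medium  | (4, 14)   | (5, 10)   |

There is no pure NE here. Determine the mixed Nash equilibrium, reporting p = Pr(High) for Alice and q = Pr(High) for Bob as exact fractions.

p = 2/5, q = 2/9

Each player's mixing probability is pinned down by making the *other* player indifferent.
Bob indifferent between High and Medium: p·7 + (1−p)·14 = p·13 + (1−p)·10 ⟹ 14 + (-7)p = 10 + 3p ⟹ p = 2/5.
Alice indifferent between High and Medium: q·18 + (1−q)·1 = q·4 + (1−q)·5 ⟹ 1 + 17q = 5 + (-1)q ⟹ q = 2/9.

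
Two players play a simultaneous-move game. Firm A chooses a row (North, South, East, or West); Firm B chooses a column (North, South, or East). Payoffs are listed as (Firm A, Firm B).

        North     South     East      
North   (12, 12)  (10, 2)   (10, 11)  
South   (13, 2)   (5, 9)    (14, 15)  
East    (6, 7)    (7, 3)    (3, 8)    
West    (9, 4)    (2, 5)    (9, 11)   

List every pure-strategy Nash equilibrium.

(South, East)

Find each player's best response to every opponent strategy; NE are the intersections.
Firm A's best responses — vs North: South (payoff 13); vs South: North (payoff 10); vs East: South (payoff 14).
Firm B's best responses — vs North: North (payoff 12); vs South: East (payoff 15); vs East: East (payoff 8); vs West: East (payoff 11).
The only mutual best response is (South, East); neither player gains by switching there.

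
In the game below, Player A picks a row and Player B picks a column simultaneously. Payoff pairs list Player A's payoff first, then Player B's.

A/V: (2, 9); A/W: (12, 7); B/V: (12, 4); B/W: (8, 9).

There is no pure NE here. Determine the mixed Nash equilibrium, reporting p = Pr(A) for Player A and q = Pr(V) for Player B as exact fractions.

p = 5/7, q = 2/7

Each player's mixing probability is pinned down by making the *other* player indifferent.
Player B indifferent between V and W: p·9 + (1−p)·4 = p·7 + (1−p)·9 ⟹ 4 + 5p = 9 + (-2)p ⟹ p = 5/7.
Player A indifferent between A and B: q·2 + (1−q)·12 = q·12 + (1−q)·8 ⟹ 12 + (-10)q = 8 + 4q ⟹ q = 2/7.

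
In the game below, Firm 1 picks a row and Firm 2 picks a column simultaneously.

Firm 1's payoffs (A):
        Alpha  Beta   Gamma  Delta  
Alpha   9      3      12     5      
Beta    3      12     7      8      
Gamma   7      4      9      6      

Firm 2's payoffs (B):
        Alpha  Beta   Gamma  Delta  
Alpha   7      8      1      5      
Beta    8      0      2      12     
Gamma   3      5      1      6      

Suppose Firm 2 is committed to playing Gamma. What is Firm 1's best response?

With Firm 2 fixed at Gamma, Firm 1's payoffs are: Alpha → 12, Beta → 7, Gamma → 9.
The maximum is 12, achieved by Alpha.

Alpha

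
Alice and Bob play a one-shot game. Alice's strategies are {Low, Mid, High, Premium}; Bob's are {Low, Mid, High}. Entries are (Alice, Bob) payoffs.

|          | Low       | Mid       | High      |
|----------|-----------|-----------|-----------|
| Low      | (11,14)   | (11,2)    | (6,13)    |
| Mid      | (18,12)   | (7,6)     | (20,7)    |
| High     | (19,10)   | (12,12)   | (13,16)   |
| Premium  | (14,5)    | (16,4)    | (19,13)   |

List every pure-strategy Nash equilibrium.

A profile is a Nash equilibrium when each player is best-responding to the other.
Alice's best responses — vs Low: High (payoff 19); vs Mid: Premium (payoff 16); vs High: Mid (payoff 20).
Bob's best responses — vs Low: Low (payoff 14); vs Mid: Low (payoff 12); vs High: High (payoff 16); vs Premium: High (payoff 13).
No cell has both players best-responding. For instance, Alice's best reply to High is Mid, but against Mid Bob prefers Low over High.

There is no pure-strategy Nash equilibrium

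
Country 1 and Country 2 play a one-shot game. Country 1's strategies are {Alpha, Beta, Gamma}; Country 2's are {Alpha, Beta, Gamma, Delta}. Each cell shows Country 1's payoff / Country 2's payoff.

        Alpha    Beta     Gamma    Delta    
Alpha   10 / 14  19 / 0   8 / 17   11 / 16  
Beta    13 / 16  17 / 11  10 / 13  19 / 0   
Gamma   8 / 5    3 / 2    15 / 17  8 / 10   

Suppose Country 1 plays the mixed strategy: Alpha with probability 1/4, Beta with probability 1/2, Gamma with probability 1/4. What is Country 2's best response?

Gamma

Country 2's best reply maximizes expected payoff against the mix.
Alpha: (1/4)·14 + (1/2)·16 + (1/4)·5 = 51/4
Beta: (1/4)·0 + (1/2)·11 + (1/4)·2 = 6
Gamma: (1/4)·17 + (1/2)·13 + (1/4)·17 = 15
Delta: (1/4)·16 + (1/2)·0 + (1/4)·10 = 13/2
Highest expected payoff is 15, from Gamma.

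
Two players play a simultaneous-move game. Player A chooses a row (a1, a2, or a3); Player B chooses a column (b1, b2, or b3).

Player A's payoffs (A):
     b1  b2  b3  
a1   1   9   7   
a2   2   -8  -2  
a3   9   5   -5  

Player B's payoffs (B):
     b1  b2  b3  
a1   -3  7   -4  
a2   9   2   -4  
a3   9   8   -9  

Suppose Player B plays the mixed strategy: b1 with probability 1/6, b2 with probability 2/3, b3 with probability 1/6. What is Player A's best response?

Compute Player A's expected payoff from each pure strategy against the given mix.
a1: (1/6)·1 + (2/3)·9 + (1/6)·7 = 22/3
a2: (1/6)·2 + (2/3)·(-8) + (1/6)·(-2) = -16/3
a3: (1/6)·9 + (2/3)·5 + (1/6)·(-5) = 4
Highest expected payoff is 22/3, from a1.

a1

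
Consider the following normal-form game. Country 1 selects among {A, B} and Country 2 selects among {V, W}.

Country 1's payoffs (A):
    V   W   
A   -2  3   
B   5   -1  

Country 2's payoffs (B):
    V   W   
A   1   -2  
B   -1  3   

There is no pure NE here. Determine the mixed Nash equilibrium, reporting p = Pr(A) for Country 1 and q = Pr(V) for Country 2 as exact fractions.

p = 4/7, q = 4/11

In a mixed NE each player is indifferent between their pure strategies, so the opponent's mix sets the indifference.
Country 2 indifferent between V and W: p·1 + (1−p)·(-1) = p·(-2) + (1−p)·3 ⟹ (-1) + 2p = 3 + (-5)p ⟹ p = 4/7.
Country 1 indifferent between A and B: q·(-2) + (1−q)·3 = q·5 + (1−q)·(-1) ⟹ 3 + (-5)q = (-1) + 6q ⟹ q = 4/11.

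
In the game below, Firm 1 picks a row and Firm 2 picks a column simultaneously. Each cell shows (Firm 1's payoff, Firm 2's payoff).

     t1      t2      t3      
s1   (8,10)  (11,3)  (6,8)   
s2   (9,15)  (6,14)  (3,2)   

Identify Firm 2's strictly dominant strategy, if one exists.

t1

Check whether one of Firm 2's strategies beats all alternatives regardless of what the opponent does.
t1 strictly dominates: vs s1: 10 > each of {3, 8}; vs s2: 15 > each of {14, 2}.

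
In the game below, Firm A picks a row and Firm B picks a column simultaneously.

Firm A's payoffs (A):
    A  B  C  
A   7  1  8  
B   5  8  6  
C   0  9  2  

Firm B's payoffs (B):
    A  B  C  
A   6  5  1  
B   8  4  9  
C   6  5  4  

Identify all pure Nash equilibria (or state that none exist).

(A, A)

Check mutual best responses: a cell is a NE iff neither player can gain by unilaterally deviating.
Firm A's best responses — vs A: A (payoff 7); vs B: C (payoff 9); vs C: A (payoff 8).
Firm B's best responses — vs A: A (payoff 6); vs B: C (payoff 9); vs C: A (payoff 6).
The only mutual best response is (A, A); neither player gains by switching there.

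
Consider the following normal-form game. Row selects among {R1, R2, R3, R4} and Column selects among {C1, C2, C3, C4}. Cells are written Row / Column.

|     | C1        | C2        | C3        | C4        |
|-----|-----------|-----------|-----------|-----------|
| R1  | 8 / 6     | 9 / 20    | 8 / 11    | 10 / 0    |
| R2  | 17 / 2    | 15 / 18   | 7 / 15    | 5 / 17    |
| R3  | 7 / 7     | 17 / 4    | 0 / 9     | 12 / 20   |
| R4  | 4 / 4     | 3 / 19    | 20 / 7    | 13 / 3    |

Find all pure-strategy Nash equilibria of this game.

None

A profile is a Nash equilibrium when each player is best-responding to the other.
Row's best responses — vs C1: R2 (payoff 17); vs C2: R3 (payoff 17); vs C3: R4 (payoff 20); vs C4: R4 (payoff 13).
Column's best responses — vs R1: C2 (payoff 20); vs R2: C2 (payoff 18); vs R3: C4 (payoff 20); vs R4: C2 (payoff 19).
No cell has both players best-responding. For instance, Row's best reply to C4 is R4, but against R4 Column prefers C2 over C4.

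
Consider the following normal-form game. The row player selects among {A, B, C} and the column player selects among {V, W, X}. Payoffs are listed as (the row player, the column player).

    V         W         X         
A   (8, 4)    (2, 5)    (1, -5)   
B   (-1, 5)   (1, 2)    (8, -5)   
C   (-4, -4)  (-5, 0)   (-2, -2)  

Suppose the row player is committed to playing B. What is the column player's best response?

V

With the row player fixed at B, the column player's payoffs are: V → 5, W → 2, X → -5.
The maximum is 5, achieved by V.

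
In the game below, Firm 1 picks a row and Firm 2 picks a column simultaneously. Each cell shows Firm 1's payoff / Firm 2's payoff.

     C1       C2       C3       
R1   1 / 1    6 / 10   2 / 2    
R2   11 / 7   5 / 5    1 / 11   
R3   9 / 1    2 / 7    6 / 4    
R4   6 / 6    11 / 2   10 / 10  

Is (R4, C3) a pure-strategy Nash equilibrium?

Yes

Holding Firm 2 at C3: Firm 1 gets 10 from R4, versus 2 from R1, 1 from R2, 6 from R3. No profitable deviation for Firm 1.
Holding Firm 1 at R4: Firm 2 gets 10 from C3, versus 6 from C1, 2 from C2. No profitable deviation for Firm 2 either.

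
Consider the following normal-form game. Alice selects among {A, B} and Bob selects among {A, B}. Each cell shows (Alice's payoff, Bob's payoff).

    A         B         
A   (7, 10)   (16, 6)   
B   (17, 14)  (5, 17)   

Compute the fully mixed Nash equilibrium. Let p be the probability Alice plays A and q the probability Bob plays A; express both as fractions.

In a mixed NE each player is indifferent between their pure strategies, so the opponent's mix sets the indifference.
Bob indifferent between A and B: p·10 + (1−p)·14 = p·6 + (1−p)·17 ⟹ 14 + (-4)p = 17 + (-11)p ⟹ p = 3/7.
Alice indifferent between A and B: q·7 + (1−q)·16 = q·17 + (1−q)·5 ⟹ 16 + (-9)q = 5 + 12q ⟹ q = 11/21.

p = 3/7, q = 11/21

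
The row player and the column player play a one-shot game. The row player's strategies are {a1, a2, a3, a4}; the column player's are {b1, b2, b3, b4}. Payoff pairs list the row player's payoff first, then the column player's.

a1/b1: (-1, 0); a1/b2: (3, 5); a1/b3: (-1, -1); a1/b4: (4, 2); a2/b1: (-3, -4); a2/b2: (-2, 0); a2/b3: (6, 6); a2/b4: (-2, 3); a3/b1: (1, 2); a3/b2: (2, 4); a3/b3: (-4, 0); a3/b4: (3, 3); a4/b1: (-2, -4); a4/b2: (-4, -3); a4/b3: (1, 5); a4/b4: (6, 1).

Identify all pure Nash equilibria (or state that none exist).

(a1, b2) and (a2, b3)

A profile is a Nash equilibrium when each player is best-responding to the other.
The row player's best responses — vs b1: a3 (payoff 1); vs b2: a1 (payoff 3); vs b3: a2 (payoff 6); vs b4: a4 (payoff 6).
The column player's best responses — vs a1: b2 (payoff 5); vs a2: b3 (payoff 6); vs a3: b2 (payoff 4); vs a4: b3 (payoff 5).
Mutual best responses occur at (a1, b2) and (a2, b3); at each, neither player gains by switching.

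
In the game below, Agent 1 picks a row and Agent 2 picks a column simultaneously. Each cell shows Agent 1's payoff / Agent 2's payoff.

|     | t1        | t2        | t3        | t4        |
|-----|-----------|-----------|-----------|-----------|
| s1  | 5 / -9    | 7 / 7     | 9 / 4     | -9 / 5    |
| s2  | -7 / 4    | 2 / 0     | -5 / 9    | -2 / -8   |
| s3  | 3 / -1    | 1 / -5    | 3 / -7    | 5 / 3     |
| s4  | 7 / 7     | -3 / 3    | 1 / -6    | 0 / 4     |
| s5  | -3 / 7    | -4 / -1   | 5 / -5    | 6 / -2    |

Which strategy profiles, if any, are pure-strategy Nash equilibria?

Find each player's best response to every opponent strategy; NE are the intersections.
Agent 1's best responses — vs t1: s4 (payoff 7); vs t2: s1 (payoff 7); vs t3: s1 (payoff 9); vs t4: s5 (payoff 6).
Agent 2's best responses — vs s1: t2 (payoff 7); vs s2: t3 (payoff 9); vs s3: t4 (payoff 3); vs s4: t1 (payoff 7); vs s5: t1 (payoff 7).
Mutual best responses occur at (s1, t2) and (s4, t1); at each, neither player gains by switching.

(s1, t2) and (s4, t1)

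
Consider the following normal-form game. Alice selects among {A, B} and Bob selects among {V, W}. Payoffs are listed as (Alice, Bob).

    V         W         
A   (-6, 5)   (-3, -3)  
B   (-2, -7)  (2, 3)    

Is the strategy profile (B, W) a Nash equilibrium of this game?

Holding Bob at W: Alice gets 2 from B, versus -3 from A. No profitable deviation for Alice.
Holding Alice at B: Bob gets 3 from W, versus -7 from V. No profitable deviation for Bob either.

Yes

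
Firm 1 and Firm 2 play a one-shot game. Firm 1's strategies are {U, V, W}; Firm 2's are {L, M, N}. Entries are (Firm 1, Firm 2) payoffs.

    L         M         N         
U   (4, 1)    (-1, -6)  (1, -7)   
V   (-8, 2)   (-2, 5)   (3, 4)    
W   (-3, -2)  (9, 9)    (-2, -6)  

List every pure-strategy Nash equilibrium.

Find each player's best response to every opponent strategy; NE are the intersections.
Firm 1's best responses — vs L: U (payoff 4); vs M: W (payoff 9); vs N: V (payoff 3).
Firm 2's best responses — vs U: L (payoff 1); vs V: M (payoff 5); vs W: M (payoff 9).
Mutual best responses occur at (U, L) and (W, M); at each, neither player gains by switching.

(U, L) and (W, M)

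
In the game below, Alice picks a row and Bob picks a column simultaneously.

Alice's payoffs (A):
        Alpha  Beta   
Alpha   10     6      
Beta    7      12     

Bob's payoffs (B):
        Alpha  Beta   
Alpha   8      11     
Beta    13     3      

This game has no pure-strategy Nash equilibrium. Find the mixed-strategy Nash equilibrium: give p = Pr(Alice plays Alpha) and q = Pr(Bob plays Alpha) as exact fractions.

Each player's mixing probability is pinned down by making the *other* player indifferent.
Bob indifferent between Alpha and Beta: p·8 + (1−p)·13 = p·11 + (1−p)·3 ⟹ 13 + (-5)p = 3 + 8p ⟹ p = 10/13.
Alice indifferent between Alpha and Beta: q·10 + (1−q)·6 = q·7 + (1−q)·12 ⟹ 6 + 4q = 12 + (-5)q ⟹ q = 2/3.

p = 10/13, q = 2/3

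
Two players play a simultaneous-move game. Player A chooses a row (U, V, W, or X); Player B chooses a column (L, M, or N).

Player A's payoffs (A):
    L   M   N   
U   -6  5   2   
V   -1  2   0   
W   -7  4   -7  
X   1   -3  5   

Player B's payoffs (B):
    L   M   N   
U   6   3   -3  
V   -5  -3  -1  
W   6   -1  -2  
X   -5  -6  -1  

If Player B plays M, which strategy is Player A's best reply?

With Player B fixed at M, Player A's payoffs are: U → 5, V → 2, W → 4, X → -3.
The maximum is 5, achieved by U.

U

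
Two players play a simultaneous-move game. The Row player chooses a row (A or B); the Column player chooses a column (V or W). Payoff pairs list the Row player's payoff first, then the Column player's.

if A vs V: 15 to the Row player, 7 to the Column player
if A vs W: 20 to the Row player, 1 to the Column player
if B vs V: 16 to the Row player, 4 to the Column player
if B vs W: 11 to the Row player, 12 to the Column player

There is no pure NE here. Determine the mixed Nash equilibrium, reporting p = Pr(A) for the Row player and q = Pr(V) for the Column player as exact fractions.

Each player's mixing probability is pinned down by making the *other* player indifferent.
The Column player indifferent between V and W: p·7 + (1−p)·4 = p·1 + (1−p)·12 ⟹ 4 + 3p = 12 + (-11)p ⟹ p = 4/7.
The Row player indifferent between A and B: q·15 + (1−q)·20 = q·16 + (1−q)·11 ⟹ 20 + (-5)q = 11 + 5q ⟹ q = 9/10.

p = 4/7, q = 9/10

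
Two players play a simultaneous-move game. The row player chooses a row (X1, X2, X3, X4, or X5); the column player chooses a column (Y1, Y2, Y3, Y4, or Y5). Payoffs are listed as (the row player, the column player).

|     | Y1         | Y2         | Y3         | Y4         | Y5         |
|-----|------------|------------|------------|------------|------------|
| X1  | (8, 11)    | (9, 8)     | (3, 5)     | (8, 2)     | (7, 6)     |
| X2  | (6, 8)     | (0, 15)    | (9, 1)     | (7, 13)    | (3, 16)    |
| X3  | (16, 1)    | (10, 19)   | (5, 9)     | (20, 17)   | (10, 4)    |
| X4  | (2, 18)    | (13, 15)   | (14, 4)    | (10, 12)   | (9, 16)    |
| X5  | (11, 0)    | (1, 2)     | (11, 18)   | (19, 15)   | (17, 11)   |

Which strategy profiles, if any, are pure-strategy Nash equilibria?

Find each player's best response to every opponent strategy; NE are the intersections.
The row player's best responses — vs Y1: X3 (payoff 16); vs Y2: X4 (payoff 13); vs Y3: X4 (payoff 14); vs Y4: X3 (payoff 20); vs Y5: X5 (payoff 17).
The column player's best responses — vs X1: Y1 (payoff 11); vs X2: Y5 (payoff 16); vs X3: Y2 (payoff 19); vs X4: Y1 (payoff 18); vs X5: Y3 (payoff 18).
No cell has both players best-responding. For instance, the row player's best reply to Y4 is X3, but against X3 the column player prefers Y2 over Y4.

No pure-strategy Nash equilibrium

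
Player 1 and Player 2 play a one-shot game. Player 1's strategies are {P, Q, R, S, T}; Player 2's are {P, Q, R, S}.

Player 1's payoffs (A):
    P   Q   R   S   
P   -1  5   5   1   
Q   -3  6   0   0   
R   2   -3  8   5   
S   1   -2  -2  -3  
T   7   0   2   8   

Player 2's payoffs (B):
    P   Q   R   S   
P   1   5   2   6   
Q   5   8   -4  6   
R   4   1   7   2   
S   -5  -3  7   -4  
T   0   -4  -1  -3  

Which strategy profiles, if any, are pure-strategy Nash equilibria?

(Q, Q), (R, R), and (T, P)

A profile is a Nash equilibrium when each player is best-responding to the other.
Player 1's best responses — vs P: T (payoff 7); vs Q: Q (payoff 6); vs R: R (payoff 8); vs S: T (payoff 8).
Player 2's best responses — vs P: S (payoff 6); vs Q: Q (payoff 8); vs R: R (payoff 7); vs S: R (payoff 7); vs T: P (payoff 0).
Mutual best responses occur at (Q, Q), (R, R), and (T, P); at each, neither player gains by switching.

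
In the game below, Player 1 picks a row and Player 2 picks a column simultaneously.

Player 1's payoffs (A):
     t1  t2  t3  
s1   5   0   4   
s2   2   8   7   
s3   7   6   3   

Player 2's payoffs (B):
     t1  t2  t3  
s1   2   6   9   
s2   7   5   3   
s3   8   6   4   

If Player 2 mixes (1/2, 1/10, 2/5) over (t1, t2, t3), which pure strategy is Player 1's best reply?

Compute Player 1's expected payoff from each pure strategy against the given mix.
s1: (1/2)·5 + (1/10)·0 + (2/5)·4 = 41/10
s2: (1/2)·2 + (1/10)·8 + (2/5)·7 = 23/5
s3: (1/2)·7 + (1/10)·6 + (2/5)·3 = 53/10
Highest expected payoff is 53/10, from s3.

s3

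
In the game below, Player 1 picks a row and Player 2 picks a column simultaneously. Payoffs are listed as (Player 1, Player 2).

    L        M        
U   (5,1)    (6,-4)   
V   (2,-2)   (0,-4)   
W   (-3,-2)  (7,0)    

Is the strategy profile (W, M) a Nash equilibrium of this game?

Yes

Holding Player 2 at M: Player 1 gets 7 from W, versus 6 from U, 0 from V. No profitable deviation for Player 1.
Holding Player 1 at W: Player 2 gets 0 from M, versus -2 from L. No profitable deviation for Player 2 either.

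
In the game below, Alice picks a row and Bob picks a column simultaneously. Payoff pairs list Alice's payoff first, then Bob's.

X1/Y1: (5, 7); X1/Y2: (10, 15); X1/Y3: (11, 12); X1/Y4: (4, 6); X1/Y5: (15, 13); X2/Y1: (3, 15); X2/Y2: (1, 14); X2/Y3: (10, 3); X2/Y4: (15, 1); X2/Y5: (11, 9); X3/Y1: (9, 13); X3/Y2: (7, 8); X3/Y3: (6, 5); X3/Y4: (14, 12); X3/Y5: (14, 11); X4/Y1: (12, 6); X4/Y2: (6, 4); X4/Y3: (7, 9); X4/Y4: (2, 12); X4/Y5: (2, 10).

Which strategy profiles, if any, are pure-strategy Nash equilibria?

(X1, Y2)

Check mutual best responses: a cell is a NE iff neither player can gain by unilaterally deviating.
Alice's best responses — vs Y1: X4 (payoff 12); vs Y2: X1 (payoff 10); vs Y3: X1 (payoff 11); vs Y4: X2 (payoff 15); vs Y5: X1 (payoff 15).
Bob's best responses — vs X1: Y2 (payoff 15); vs X2: Y1 (payoff 15); vs X3: Y1 (payoff 13); vs X4: Y4 (payoff 12).
The only mutual best response is (X1, Y2); neither player gains by switching there.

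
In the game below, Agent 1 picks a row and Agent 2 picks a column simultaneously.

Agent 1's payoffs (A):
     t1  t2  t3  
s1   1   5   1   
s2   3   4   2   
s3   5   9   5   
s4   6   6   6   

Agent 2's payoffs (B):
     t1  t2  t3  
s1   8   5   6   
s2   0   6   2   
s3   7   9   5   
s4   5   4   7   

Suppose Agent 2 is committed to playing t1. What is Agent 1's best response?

With Agent 2 fixed at t1, Agent 1's payoffs are: s1 → 1, s2 → 3, s3 → 5, s4 → 6.
The maximum is 6, achieved by s4.

s4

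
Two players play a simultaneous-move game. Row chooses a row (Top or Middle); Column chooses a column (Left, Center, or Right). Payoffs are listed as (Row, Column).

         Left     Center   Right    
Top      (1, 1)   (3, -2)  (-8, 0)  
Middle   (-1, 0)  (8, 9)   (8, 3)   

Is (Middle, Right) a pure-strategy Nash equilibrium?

No

Holding Column at Right: Row gets 8 from Middle, versus -8 from Top. No profitable deviation for Row.
Holding Row at Middle: Column gets 3 from Right but could get 9 by switching to Center. Column has a profitable deviation.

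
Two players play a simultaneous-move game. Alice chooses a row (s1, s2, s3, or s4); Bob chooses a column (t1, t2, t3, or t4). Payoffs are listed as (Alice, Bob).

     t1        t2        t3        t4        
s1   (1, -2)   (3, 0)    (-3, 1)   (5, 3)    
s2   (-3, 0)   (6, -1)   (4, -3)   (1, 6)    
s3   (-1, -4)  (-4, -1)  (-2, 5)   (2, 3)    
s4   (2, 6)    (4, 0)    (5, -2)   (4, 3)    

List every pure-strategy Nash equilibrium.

(s1, t4) and (s4, t1)

Find each player's best response to every opponent strategy; NE are the intersections.
Alice's best responses — vs t1: s4 (payoff 2); vs t2: s2 (payoff 6); vs t3: s4 (payoff 5); vs t4: s1 (payoff 5).
Bob's best responses — vs s1: t4 (payoff 3); vs s2: t4 (payoff 6); vs s3: t3 (payoff 5); vs s4: t1 (payoff 6).
Mutual best responses occur at (s1, t4) and (s4, t1); at each, neither player gains by switching.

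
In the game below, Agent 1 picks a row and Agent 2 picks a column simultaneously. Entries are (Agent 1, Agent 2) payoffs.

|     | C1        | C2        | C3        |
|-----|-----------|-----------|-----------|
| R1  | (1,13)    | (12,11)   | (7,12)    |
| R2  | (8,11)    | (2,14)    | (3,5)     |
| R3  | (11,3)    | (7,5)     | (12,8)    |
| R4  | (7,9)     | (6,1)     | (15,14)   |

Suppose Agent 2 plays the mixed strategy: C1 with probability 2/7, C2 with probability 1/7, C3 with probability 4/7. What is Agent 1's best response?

R4

Compute Agent 1's expected payoff from each pure strategy against the given mix.
R1: (2/7)·1 + (1/7)·12 + (4/7)·7 = 6
R2: (2/7)·8 + (1/7)·2 + (4/7)·3 = 30/7
R3: (2/7)·11 + (1/7)·7 + (4/7)·12 = 11
R4: (2/7)·7 + (1/7)·6 + (4/7)·15 = 80/7
Highest expected payoff is 80/7, from R4.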